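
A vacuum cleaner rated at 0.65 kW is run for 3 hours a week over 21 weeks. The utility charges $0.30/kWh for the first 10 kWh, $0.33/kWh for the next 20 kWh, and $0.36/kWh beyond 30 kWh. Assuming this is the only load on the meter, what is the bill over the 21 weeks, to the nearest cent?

$13.54

Runtime = 3 h/week × 21 weeks = 63 h
Energy = 0.65 kW × 63 h = 40.95 kWh
Tier 1 (0–10 kWh): 10 × $0.30 = $3
Tier 2 (10–30 kWh): 20 × $0.33 = $6.6
Above 30 kWh: 10.95 × $0.36 = $3.942
Bill = $13.54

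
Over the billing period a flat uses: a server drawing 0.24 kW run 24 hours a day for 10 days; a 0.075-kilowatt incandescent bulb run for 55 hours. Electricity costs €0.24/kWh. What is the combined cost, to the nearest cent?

server: Runtime = 24 h × 10 = 240 h
server: 0.24 kW × 240 h = 57.6 kWh
incandescent bulb: 0.075 kW × 55 h = 4.125 kWh
Total energy = 61.725 kWh
Cost = 61.725 × €0.24 = €14.81

€14.81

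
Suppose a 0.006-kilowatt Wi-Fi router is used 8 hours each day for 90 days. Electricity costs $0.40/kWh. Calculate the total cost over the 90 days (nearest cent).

$1.73

Runtime = 8 h/day × 90 days = 720 h
Energy = 0.006 kW × 720 h = 4.32 kWh
Cost = 4.32 kWh × $0.40/kWh = $1.73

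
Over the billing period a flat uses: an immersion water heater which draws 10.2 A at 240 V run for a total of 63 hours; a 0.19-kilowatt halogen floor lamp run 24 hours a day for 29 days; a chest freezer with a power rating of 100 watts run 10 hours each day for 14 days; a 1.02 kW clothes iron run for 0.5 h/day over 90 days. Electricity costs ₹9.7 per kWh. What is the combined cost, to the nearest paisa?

immersion water heater: Power = 10.2 A × 240 V = 2448 W = 2.448 kW
immersion water heater: 2.448 kW × 63 h = 154.224 kWh
halogen floor lamp: Runtime = 24 h × 29 = 696 h
halogen floor lamp: 0.19 kW × 696 h = 132.24 kWh
chest freezer: Runtime = 10 h/day × 14 days = 140 h
chest freezer: 0.1 kW × 140 h = 14 kWh
clothes iron: Runtime = 0.5 h/day × 90 days = 45 h
clothes iron: 1.02 kW × 45 h = 45.9 kWh
Total energy = 346.364 kWh
Cost = 346.364 × ₹9.7 = ₹3359.73

₹3359.73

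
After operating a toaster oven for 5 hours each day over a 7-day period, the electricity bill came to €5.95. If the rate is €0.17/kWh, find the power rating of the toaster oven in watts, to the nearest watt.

1000 W

Energy = €5.95 ÷ €0.17/kWh = 35 kWh
Runtime = 5 h/day × 7 days = 35 h
Power = 35 kWh ÷ 35 h = 1 kW = 1000 W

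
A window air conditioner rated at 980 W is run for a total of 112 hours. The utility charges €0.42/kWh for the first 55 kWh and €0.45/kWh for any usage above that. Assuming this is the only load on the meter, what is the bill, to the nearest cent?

Energy = 0.98 kW × 112 h = 109.76 kWh
Tier 1 (0–55 kWh): 55 × €0.42 = €23.1
Above 55 kWh: 54.76 × €0.45 = €24.642
Bill = €47.74

€47.74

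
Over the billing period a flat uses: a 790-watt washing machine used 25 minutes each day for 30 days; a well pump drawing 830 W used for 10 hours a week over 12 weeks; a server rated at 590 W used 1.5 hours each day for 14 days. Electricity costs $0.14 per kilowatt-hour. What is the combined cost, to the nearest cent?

$17.06

washing machine: Runtime = 25 min × 30 = 750 min = 12.5 h
washing machine: 0.79 kW × 12.5 h = 9.875 kWh
well pump: Runtime = 10 h/week × 12 weeks = 120 h
well pump: 0.83 kW × 120 h = 99.6 kWh
server: Runtime = 1.5 h/day × 14 days = 21 h
server: 0.59 kW × 21 h = 12.39 kWh
Total energy = 121.865 kWh
Cost = 121.865 × $0.14 = $17.06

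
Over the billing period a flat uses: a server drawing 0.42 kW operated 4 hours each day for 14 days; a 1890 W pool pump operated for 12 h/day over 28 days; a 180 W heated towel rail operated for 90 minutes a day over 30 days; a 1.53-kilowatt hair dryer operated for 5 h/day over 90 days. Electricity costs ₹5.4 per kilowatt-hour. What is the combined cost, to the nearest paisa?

₹7317.86

server: Runtime = 4 h/day × 14 days = 56 h
server: 0.42 kW × 56 h = 23.52 kWh
pool pump: Runtime = 12 h/day × 28 days = 336 h
pool pump: 1.89 kW × 336 h = 635.04 kWh
heated towel rail: Runtime = 90 min × 30 = 2700 min = 45 h
heated towel rail: 0.18 kW × 45 h = 8.1 kWh
hair dryer: Runtime = 5 h/day × 90 days = 450 h
hair dryer: 1.53 kW × 450 h = 688.5 kWh
Total energy = 1355.16 kWh
Cost = 1355.16 × ₹5.4 = ₹7317.86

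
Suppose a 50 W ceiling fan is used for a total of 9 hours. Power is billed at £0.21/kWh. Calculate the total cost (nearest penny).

£0.09

Energy = 0.05 kW × 9 h = 0.45 kWh
Cost = 0.45 kWh × £0.21/kWh = £0.09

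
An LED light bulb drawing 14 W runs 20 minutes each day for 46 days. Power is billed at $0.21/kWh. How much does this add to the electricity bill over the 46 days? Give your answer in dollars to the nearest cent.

$0.05

Runtime = 20 min × 46 = 920 min = 15.333333… h
Energy = 0.014 kW × 15.333333… h = 0.214666… kWh
Cost = 0.214666… kWh × $0.21/kWh = $0.05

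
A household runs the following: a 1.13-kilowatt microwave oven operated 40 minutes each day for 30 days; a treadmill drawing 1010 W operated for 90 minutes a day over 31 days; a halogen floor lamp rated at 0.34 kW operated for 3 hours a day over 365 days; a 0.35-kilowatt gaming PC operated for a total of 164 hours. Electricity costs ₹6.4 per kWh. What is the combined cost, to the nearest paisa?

microwave oven: Runtime = 40 min × 30 = 1200 min = 20 h
microwave oven: 1.13 kW × 20 h = 22.6 kWh
treadmill: Runtime = 90 min × 31 = 2790 min = 46.5 h
treadmill: 1.01 kW × 46.5 h = 46.965 kWh
halogen floor lamp: Runtime = 3 h/day × 365 days = 1095 h
halogen floor lamp: 0.34 kW × 1095 h = 372.3 kWh
gaming PC: 0.35 kW × 164 h = 57.4 kWh
Total energy = 499.265 kWh
Cost = 499.265 × ₹6.4 = ₹3195.30

₹3195.30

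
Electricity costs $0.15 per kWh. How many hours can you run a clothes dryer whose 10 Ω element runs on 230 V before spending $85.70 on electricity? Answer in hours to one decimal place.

Power = V²/R = 230²/10 = 5290 W = 5.29 kW
Energy available = $85.70 ÷ $0.15/kWh = 571.3333 kWh
Hours = 571.3333 kWh ÷ 5.29 kW = 108.0 h

108.0 h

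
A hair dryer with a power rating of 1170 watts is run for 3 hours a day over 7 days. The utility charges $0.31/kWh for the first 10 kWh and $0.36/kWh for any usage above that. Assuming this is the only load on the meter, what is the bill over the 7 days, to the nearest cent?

$8.35

Runtime = 3 h/day × 7 days = 21 h
Energy = 1.17 kW × 21 h = 24.57 kWh
Tier 1 (0–10 kWh): 10 × $0.31 = $3.1
Above 10 kWh: 14.57 × $0.36 = $5.2452
Bill = $8.35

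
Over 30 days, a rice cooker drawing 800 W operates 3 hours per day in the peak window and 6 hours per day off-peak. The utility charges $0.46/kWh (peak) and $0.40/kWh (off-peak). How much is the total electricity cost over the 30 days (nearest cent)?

$90.72

Peak energy = 0.8 kW × 3 h × 30 = 72 kWh
Off-peak energy = 0.8 kW × 6 h × 30 = 144 kWh
Cost = 72 × $0.46 + 144 × $0.40 = $33.12 + $57.6 = $90.72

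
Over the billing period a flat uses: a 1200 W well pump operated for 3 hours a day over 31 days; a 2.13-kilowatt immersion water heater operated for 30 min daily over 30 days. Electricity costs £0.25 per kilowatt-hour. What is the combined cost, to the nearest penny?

£35.89

well pump: Runtime = 3 h/day × 31 days = 93 h
well pump: 1.2 kW × 93 h = 111.6 kWh
immersion water heater: Runtime = 30 min × 30 = 900 min = 15 h
immersion water heater: 2.13 kW × 15 h = 31.95 kWh
Total energy = 143.55 kWh
Cost = 143.55 × £0.25 = £35.89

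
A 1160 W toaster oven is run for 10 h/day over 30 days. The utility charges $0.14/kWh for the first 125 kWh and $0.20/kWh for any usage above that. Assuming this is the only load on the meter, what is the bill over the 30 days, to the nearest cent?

$62.10

Runtime = 10 h/day × 30 days = 300 h
Energy = 1.16 kW × 300 h = 348 kWh
Tier 1 (0–125 kWh): 125 × $0.14 = $17.5
Above 125 kWh: 223 × $0.20 = $44.6
Bill = $62.10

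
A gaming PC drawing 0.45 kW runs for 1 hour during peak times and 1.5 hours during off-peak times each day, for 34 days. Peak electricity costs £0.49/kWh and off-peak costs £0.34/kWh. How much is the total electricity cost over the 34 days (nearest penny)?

£15.30

Peak energy = 0.45 kW × 1 h × 34 = 15.3 kWh
Off-peak energy = 0.45 kW × 1.5 h × 34 = 22.95 kWh
Cost = 15.3 × £0.49 + 22.95 × £0.34 = £7.497 + £7.803 = £15.30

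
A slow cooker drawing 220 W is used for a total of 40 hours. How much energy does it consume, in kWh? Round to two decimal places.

Energy = 0.22 kW × 40 h = 8.8 kWh

8.80 kWh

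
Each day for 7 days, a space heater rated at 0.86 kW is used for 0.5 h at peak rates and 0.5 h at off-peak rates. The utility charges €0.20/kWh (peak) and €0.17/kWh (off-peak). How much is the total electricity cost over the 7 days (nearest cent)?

Peak energy = 0.86 kW × 0.5 h × 7 = 3.01 kWh
Off-peak energy = 0.86 kW × 0.5 h × 7 = 3.01 kWh
Cost = 3.01 × €0.20 + 3.01 × €0.17 = €0.602 + €0.5117 = €1.11

€1.11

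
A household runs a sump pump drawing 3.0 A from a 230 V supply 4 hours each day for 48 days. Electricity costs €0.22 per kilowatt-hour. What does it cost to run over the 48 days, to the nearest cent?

Power = 3.0 A × 230 V = 690 W = 0.69 kW
Runtime = 4 h/day × 48 days = 192 h
Energy = 0.69 kW × 192 h = 132.48 kWh
Cost = 132.48 kWh × €0.22/kWh = €29.15

€29.15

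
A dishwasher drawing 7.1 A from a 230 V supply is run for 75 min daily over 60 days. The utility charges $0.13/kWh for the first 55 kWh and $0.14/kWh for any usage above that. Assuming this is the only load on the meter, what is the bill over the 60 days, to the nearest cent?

Power = 7.1 A × 230 V = 1633 W = 1.633 kW
Runtime = 75 min × 60 = 4500 min = 75 h
Energy = 1.633 kW × 75 h = 122.475 kWh
Tier 1 (0–55 kWh): 55 × $0.13 = $7.15
Above 55 kWh: 67.475 × $0.14 = $9.4465
Bill = $16.60

$16.60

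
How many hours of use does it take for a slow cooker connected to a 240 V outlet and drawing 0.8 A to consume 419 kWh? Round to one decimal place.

2182.3 h

Power = 0.8 A × 240 V = 192 W = 0.192 kW
Hours = 419 kWh ÷ 0.192 kW = 2182.3 h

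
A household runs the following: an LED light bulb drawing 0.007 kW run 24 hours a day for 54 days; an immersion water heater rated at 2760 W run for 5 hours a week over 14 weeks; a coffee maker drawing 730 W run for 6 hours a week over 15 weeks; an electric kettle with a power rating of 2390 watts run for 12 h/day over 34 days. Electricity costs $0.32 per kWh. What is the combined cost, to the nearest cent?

$397.79

LED light bulb: Runtime = 24 h × 54 = 1296 h
LED light bulb: 0.007 kW × 1296 h = 9.072 kWh
immersion water heater: Runtime = 5 h/week × 14 weeks = 70 h
immersion water heater: 2.76 kW × 70 h = 193.2 kWh
coffee maker: Runtime = 6 h/week × 15 weeks = 90 h
coffee maker: 0.73 kW × 90 h = 65.7 kWh
electric kettle: Runtime = 12 h/day × 34 days = 408 h
electric kettle: 2.39 kW × 408 h = 975.12 kWh
Total energy = 1243.092 kWh
Cost = 1243.092 × $0.32 = $397.79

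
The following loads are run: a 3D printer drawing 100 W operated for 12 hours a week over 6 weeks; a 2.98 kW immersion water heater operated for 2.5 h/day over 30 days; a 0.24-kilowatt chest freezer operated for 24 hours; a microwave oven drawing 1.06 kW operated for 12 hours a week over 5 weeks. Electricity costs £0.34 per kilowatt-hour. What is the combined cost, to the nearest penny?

3D printer: Runtime = 12 h/week × 6 weeks = 72 h
3D printer: 0.1 kW × 72 h = 7.2 kWh
immersion water heater: Runtime = 2.5 h/day × 30 days = 75 h
immersion water heater: 2.98 kW × 75 h = 223.5 kWh
chest freezer: 0.24 kW × 24 h = 5.76 kWh
microwave oven: Runtime = 12 h/week × 5 weeks = 60 h
microwave oven: 1.06 kW × 60 h = 63.6 kWh
Total energy = 300.06 kWh
Cost = 300.06 × £0.34 = £102.02

£102.02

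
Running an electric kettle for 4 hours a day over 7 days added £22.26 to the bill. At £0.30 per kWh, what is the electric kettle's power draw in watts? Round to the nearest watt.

Energy = £22.26 ÷ £0.30/kWh = 74.2 kWh
Runtime = 4 h/day × 7 days = 28 h
Power = 74.2 kWh ÷ 28 h = 2.65 kW = 2650 W

2650 W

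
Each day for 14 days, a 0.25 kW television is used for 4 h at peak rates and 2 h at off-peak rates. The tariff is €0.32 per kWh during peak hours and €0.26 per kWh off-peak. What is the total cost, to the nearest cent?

Peak energy = 0.25 kW × 4 h × 14 = 14 kWh
Off-peak energy = 0.25 kW × 2 h × 14 = 7 kWh
Cost = 14 × €0.32 + 7 × €0.26 = €4.48 + €1.82 = €6.30

€6.30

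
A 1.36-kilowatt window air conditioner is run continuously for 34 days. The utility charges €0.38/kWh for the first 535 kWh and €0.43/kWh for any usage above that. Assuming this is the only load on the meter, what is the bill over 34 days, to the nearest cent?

€450.45

Runtime = 24 h × 34 = 816 h
Energy = 1.36 kW × 816 h = 1109.76 kWh
Tier 1 (0–535 kWh): 535 × €0.38 = €203.3
Above 535 kWh: 574.76 × €0.43 = €247.1468
Bill = €450.45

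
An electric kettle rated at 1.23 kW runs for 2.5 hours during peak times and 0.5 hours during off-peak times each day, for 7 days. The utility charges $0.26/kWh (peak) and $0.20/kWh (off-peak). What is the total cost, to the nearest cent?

Peak energy = 1.23 kW × 2.5 h × 7 = 21.525 kWh
Off-peak energy = 1.23 kW × 0.5 h × 7 = 4.305 kWh
Cost = 21.525 × $0.26 + 4.305 × $0.20 = $5.5965 + $0.861 = $6.46

$6.46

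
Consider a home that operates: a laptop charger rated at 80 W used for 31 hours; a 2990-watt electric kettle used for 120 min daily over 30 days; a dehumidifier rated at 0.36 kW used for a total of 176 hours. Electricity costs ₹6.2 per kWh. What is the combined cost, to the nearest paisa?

laptop charger: 0.08 kW × 31 h = 2.48 kWh
electric kettle: Runtime = 120 min × 30 = 3600 min = 60 h
electric kettle: 2.99 kW × 60 h = 179.4 kWh
dehumidifier: 0.36 kW × 176 h = 63.36 kWh
Total energy = 245.24 kWh
Cost = 245.24 × ₹6.2 = ₹1520.49

₹1520.49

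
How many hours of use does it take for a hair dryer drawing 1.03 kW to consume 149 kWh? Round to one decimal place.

Hours = 149 kWh ÷ 1.03 kW = 144.7 h

144.7 h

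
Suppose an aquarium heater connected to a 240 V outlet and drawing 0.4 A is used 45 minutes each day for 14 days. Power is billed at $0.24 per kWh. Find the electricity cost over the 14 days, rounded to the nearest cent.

$0.24

Power = 0.4 A × 240 V = 96 W = 0.096 kW
Runtime = 45 min × 14 = 630 min = 10.5 h
Energy = 0.096 kW × 10.5 h = 1.008 kWh
Cost = 1.008 kWh × $0.24/kWh = $0.24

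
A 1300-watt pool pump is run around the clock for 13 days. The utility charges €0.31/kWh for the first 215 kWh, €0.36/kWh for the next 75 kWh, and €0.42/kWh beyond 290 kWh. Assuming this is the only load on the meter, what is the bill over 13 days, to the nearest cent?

€142.20

Runtime = 24 h × 13 = 312 h
Energy = 1.3 kW × 312 h = 405.6 kWh
Tier 1 (0–215 kWh): 215 × €0.31 = €66.65
Tier 2 (215–290 kWh): 75 × €0.36 = €27
Above 290 kWh: 115.6 × €0.42 = €48.552
Bill = €142.20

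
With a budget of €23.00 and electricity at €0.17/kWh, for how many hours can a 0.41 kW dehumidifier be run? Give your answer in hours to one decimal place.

330.0 h

Energy available = €23.00 ÷ €0.17/kWh = 135.2941 kWh
Hours = 135.2941 kWh ÷ 0.41 kW = 330.0 h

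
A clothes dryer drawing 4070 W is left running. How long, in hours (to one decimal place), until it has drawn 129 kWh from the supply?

31.7 h

Hours = 129 kWh ÷ 4.07 kW = 31.7 h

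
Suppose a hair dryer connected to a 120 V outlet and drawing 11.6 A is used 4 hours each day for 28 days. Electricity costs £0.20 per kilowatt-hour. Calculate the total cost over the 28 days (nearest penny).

Power = 11.6 A × 120 V = 1392 W = 1.392 kW
Runtime = 4 h/day × 28 days = 112 h
Energy = 1.392 kW × 112 h = 155.904 kWh
Cost = 155.904 kWh × £0.20/kWh = £31.18

£31.18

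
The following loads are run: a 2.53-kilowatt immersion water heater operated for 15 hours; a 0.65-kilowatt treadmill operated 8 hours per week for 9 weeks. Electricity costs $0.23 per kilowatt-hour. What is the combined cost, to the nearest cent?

immersion water heater: 2.53 kW × 15 h = 37.95 kWh
treadmill: Runtime = 8 h/week × 9 weeks = 72 h
treadmill: 0.65 kW × 72 h = 46.8 kWh
Total energy = 84.75 kWh
Cost = 84.75 × $0.23 = $19.49

$19.49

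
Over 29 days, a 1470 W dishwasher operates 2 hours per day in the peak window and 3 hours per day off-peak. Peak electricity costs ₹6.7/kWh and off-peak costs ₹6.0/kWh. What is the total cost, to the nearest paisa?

₹1338.58

Peak energy = 1.47 kW × 2 h × 29 = 85.26 kWh
Off-peak energy = 1.47 kW × 3 h × 29 = 127.89 kWh
Cost = 85.26 × ₹6.7 + 127.89 × ₹6.0 = ₹571.242 + ₹767.34 = ₹1338.58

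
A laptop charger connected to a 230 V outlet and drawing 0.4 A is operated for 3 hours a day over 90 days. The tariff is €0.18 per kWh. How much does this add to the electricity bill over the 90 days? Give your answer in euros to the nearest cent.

Power = 0.4 A × 230 V = 92 W = 0.092 kW
Runtime = 3 h/day × 90 days = 270 h
Energy = 0.092 kW × 270 h = 24.84 kWh
Cost = 24.84 kWh × €0.18/kWh = €4.47

€4.47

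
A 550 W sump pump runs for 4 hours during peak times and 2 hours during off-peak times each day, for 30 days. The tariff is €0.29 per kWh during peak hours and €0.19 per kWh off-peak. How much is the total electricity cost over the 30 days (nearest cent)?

Peak energy = 0.55 kW × 4 h × 30 = 66 kWh
Off-peak energy = 0.55 kW × 2 h × 30 = 33 kWh
Cost = 66 × €0.29 + 33 × €0.19 = €19.14 + €6.27 = €25.41

€25.41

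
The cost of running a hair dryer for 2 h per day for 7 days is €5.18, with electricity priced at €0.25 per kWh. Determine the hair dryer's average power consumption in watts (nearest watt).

1480 W

Energy = €5.18 ÷ €0.25/kWh = 20.72 kWh
Runtime = 2 h/day × 7 days = 14 h
Power = 20.72 kWh ÷ 14 h = 1.48 kW = 1480 W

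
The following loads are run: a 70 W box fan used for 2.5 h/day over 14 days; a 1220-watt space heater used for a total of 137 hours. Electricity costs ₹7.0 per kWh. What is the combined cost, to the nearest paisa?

₹1187.13

box fan: Runtime = 2.5 h/day × 14 days = 35 h
box fan: 0.07 kW × 35 h = 2.45 kWh
space heater: 1.22 kW × 137 h = 167.14 kWh
Total energy = 169.59 kWh
Cost = 169.59 × ₹7.0 = ₹1187.13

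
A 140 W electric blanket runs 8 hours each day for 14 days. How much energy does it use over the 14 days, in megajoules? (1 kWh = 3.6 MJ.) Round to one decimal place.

Runtime = 8 h/day × 14 days = 112 h
Energy = 0.14 kW × 112 h = 15.68 kWh
= 15.68 × 3.6 MJ = 56.4 MJ

56.4 MJ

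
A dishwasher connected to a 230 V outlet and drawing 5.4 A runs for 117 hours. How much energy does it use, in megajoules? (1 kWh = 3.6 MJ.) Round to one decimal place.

523.1 MJ

Power = 5.4 A × 230 V = 1242 W = 1.242 kW
Energy = 1.242 kW × 117 h = 145.314 kWh
= 145.314 × 3.6 MJ = 523.1 MJ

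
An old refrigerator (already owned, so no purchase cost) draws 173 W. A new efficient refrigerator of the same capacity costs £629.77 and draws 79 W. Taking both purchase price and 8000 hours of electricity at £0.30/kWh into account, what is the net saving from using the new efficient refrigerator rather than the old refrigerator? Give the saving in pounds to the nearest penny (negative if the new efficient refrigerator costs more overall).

-£404.17

old refrigerator: £0.00 + (173/1000) kW × 8000 h × £0.30 = £0.00 + £415.2 = £415.2
new efficient refrigerator: £629.77 + (79/1000) kW × 8000 h × £0.30 = £629.77 + £189.6 = £819.37
Saving = £415.2 − £819.37 = −£404.17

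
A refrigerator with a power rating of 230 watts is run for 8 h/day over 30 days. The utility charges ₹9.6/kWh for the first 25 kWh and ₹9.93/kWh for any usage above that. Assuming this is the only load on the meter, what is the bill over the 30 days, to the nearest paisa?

Runtime = 8 h/day × 30 days = 240 h
Energy = 0.23 kW × 240 h = 55.2 kWh
Tier 1 (0–25 kWh): 25 × ₹9.6 = ₹240
Above 25 kWh: 30.2 × ₹9.93 = ₹299.886
Bill = ₹539.89

₹539.89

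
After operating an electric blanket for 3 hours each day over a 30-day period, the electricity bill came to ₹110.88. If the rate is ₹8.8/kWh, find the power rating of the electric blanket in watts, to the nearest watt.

140 W

Energy = ₹110.88 ÷ ₹8.8/kWh = 12.6 kWh
Runtime = 3 h/day × 30 days = 90 h
Power = 12.6 kWh ÷ 90 h = 0.14 kW = 140 W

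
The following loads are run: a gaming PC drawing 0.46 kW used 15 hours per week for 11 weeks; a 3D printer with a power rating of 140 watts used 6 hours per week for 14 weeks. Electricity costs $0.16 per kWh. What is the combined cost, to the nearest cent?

gaming PC: Runtime = 15 h/week × 11 weeks = 165 h
gaming PC: 0.46 kW × 165 h = 75.9 kWh
3D printer: Runtime = 6 h/week × 14 weeks = 84 h
3D printer: 0.14 kW × 84 h = 11.76 kWh
Total energy = 87.66 kWh
Cost = 87.66 × $0.16 = $14.03

$14.03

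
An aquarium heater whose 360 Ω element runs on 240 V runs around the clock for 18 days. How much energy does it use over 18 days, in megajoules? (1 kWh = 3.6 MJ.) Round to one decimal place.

Power = V²/R = 240²/360 = 160 W = 0.16 kW
Runtime = 24 h × 18 = 432 h
Energy = 0.16 kW × 432 h = 69.12 kWh
= 69.12 × 3.6 MJ = 248.8 MJ

248.8 MJ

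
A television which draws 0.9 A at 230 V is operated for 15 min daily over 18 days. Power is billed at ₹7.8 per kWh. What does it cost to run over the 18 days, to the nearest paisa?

₹7.27

Power = 0.9 A × 230 V = 207 W = 0.207 kW
Runtime = 15 min × 18 = 270 min = 4.5 h
Energy = 0.207 kW × 4.5 h = 0.9315 kWh
Cost = 0.9315 kWh × ₹7.8/kWh = ₹7.27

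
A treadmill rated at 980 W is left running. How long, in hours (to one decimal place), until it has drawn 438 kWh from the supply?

Hours = 438 kWh ÷ 0.98 kW = 446.9 h

446.9 h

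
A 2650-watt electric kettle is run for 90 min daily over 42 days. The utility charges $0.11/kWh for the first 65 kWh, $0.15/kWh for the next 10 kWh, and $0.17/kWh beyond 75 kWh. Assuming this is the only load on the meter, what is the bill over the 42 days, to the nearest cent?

Runtime = 90 min × 42 = 3780 min = 63 h
Energy = 2.65 kW × 63 h = 166.95 kWh
Tier 1 (0–65 kWh): 65 × $0.11 = $7.15
Tier 2 (65–75 kWh): 10 × $0.15 = $1.5
Above 75 kWh: 91.95 × $0.17 = $15.6315
Bill = $24.28

$24.28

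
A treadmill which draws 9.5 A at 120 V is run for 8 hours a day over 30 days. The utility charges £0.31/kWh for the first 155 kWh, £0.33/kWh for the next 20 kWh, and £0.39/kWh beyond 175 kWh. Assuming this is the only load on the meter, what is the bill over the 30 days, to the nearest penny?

Power = 9.5 A × 120 V = 1140 W = 1.14 kW
Runtime = 8 h/day × 30 days = 240 h
Energy = 1.14 kW × 240 h = 273.6 kWh
Tier 1 (0–155 kWh): 155 × £0.31 = £48.05
Tier 2 (155–175 kWh): 20 × £0.33 = £6.6
Above 175 kWh: 98.6 × £0.39 = £38.454
Bill = £93.10

£93.10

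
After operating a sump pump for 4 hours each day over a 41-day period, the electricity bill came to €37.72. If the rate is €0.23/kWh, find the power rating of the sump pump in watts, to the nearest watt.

1000 W

Energy = €37.72 ÷ €0.23/kWh = 164 kWh
Runtime = 4 h/day × 41 days = 164 h
Power = 164 kWh ÷ 164 h = 1 kW = 1000 W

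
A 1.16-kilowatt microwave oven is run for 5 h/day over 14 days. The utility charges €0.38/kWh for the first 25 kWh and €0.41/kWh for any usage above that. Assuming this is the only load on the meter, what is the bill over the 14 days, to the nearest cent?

Runtime = 5 h/day × 14 days = 70 h
Energy = 1.16 kW × 70 h = 81.2 kWh
Tier 1 (0–25 kWh): 25 × €0.38 = €9.5
Above 25 kWh: 56.2 × €0.41 = €23.042
Bill = €32.54

€32.54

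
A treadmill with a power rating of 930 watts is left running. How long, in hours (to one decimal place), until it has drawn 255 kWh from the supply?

274.2 h

Hours = 255 kWh ÷ 0.93 kW = 274.2 h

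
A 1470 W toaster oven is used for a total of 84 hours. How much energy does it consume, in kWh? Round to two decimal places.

123.48 kWh

Energy = 1.47 kW × 84 h = 123.48 kWh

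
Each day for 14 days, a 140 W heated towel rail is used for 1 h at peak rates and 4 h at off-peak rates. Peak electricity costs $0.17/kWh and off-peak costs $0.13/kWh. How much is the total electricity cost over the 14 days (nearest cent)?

Peak energy = 0.14 kW × 1 h × 14 = 1.96 kWh
Off-peak energy = 0.14 kW × 4 h × 14 = 7.84 kWh
Cost = 1.96 × $0.17 + 7.84 × $0.13 = $0.3332 + $1.0192 = $1.35

$1.35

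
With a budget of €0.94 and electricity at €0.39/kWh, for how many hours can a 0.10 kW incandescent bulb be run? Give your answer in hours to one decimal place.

24.1 h

Energy available = €0.94 ÷ €0.39/kWh = 2.4103 kWh
Hours = 2.4103 kWh ÷ 0.1 kW = 24.1 h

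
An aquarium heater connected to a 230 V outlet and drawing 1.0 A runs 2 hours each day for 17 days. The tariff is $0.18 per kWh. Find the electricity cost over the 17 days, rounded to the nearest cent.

Power = 1.0 A × 230 V = 230 W = 0.23 kW
Runtime = 2 h/day × 17 days = 34 h
Energy = 0.23 kW × 34 h = 7.82 kWh
Cost = 7.82 kWh × $0.18/kWh = $1.41

$1.41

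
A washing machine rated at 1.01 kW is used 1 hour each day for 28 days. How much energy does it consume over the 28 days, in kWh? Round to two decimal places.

Runtime = 1 h/day × 28 days = 28 h
Energy = 1.01 kW × 28 h = 28.28 kWh

28.28 kWh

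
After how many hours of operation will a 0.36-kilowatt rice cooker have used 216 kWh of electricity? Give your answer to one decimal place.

Hours = 216 kWh ÷ 0.36 kW = 600.0 h

600.0 h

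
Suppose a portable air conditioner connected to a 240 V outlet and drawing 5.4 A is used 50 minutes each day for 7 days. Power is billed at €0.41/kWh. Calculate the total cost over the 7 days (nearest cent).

€3.10

Power = 5.4 A × 240 V = 1296 W = 1.296 kW
Runtime = 50 min × 7 = 350 min = 5.833333… h
Energy = 1.296 kW × 5.833333… h = 7.56 kWh
Cost = 7.56 kWh × €0.41/kWh = €3.10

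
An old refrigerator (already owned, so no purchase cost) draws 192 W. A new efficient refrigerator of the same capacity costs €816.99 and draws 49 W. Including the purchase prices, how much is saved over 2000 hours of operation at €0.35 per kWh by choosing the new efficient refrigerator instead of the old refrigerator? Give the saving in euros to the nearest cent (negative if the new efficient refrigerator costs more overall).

old refrigerator: €0.00 + (192/1000) kW × 2000 h × €0.35 = €0.00 + €134.4 = €134.4
new efficient refrigerator: €816.99 + (49/1000) kW × 2000 h × €0.35 = €816.99 + €34.3 = €851.29
Saving = €134.4 − €851.29 = −€716.89

-€716.89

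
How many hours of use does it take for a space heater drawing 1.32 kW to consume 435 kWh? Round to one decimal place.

329.5 h

Hours = 435 kWh ÷ 1.32 kW = 329.5 h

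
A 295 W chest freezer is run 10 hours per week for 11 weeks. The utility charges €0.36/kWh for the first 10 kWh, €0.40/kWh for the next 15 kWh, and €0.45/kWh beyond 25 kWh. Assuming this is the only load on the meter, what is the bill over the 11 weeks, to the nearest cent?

€12.95

Runtime = 10 h/week × 11 weeks = 110 h
Energy = 0.295 kW × 110 h = 32.45 kWh
Tier 1 (0–10 kWh): 10 × €0.36 = €3.6
Tier 2 (10–25 kWh): 15 × €0.40 = €6
Above 25 kWh: 7.45 × €0.45 = €3.3525
Bill = €12.95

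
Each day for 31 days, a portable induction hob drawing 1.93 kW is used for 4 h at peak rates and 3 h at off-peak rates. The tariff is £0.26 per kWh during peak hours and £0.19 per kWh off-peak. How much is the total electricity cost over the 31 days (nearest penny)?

Peak energy = 1.93 kW × 4 h × 31 = 239.32 kWh
Off-peak energy = 1.93 kW × 3 h × 31 = 179.49 kWh
Cost = 239.32 × £0.26 + 179.49 × £0.19 = £62.2232 + £34.1031 = £96.33

£96.33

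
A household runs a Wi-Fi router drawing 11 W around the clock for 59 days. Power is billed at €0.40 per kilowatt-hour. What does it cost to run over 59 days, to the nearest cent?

€6.23

Runtime = 24 h × 59 = 1416 h
Energy = 0.011 kW × 1416 h = 15.576 kWh
Cost = 15.576 kWh × €0.40/kWh = €6.23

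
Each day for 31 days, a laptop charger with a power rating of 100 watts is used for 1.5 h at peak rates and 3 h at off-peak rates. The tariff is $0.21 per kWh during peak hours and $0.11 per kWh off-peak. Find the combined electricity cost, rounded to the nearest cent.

$2.00

Peak energy = 0.1 kW × 1.5 h × 31 = 4.65 kWh
Off-peak energy = 0.1 kW × 3 h × 31 = 9.3 kWh
Cost = 4.65 × $0.21 + 9.3 × $0.11 = $0.9765 + $1.023 = $2.00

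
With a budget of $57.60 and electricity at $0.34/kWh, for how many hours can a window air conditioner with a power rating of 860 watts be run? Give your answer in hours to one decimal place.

197.0 h

Energy available = $57.60 ÷ $0.34/kWh = 169.4118 kWh
Hours = 169.4118 kWh ÷ 0.86 kW = 197.0 h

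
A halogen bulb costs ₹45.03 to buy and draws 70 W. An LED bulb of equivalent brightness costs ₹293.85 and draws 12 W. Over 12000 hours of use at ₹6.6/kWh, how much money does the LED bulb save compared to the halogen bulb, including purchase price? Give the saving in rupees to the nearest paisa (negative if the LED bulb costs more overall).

halogen bulb: ₹45.03 + (70/1000) kW × 12000 h × ₹6.6 = ₹45.03 + ₹5544 = ₹5589.03
LED bulb: ₹293.85 + (12/1000) kW × 12000 h × ₹6.6 = ₹293.85 + ₹950.4 = ₹1244.25
Saving = ₹5589.03 − ₹1244.25 = ₹4344.78

₹4344.78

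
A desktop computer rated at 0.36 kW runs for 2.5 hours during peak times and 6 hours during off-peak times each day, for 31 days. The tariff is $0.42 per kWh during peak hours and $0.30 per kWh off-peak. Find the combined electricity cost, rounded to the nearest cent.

Peak energy = 0.36 kW × 2.5 h × 31 = 27.9 kWh
Off-peak energy = 0.36 kW × 6 h × 31 = 66.96 kWh
Cost = 27.9 × $0.42 + 66.96 × $0.30 = $11.718 + $20.088 = $31.81

$31.81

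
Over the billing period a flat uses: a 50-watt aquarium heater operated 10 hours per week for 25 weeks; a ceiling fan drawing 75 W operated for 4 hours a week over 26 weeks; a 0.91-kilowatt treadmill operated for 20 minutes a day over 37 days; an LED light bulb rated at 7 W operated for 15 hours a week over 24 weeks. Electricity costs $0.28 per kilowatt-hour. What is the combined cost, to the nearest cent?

$9.53

aquarium heater: Runtime = 10 h/week × 25 weeks = 250 h
aquarium heater: 0.05 kW × 250 h = 12.5 kWh
ceiling fan: Runtime = 4 h/week × 26 weeks = 104 h
ceiling fan: 0.075 kW × 104 h = 7.8 kWh
treadmill: Runtime = 20 min × 37 = 740 min = 12.333333… h
treadmill: 0.91 kW × 12.333333… h = 11.223333… kWh
LED light bulb: Runtime = 15 h/week × 24 weeks = 360 h
LED light bulb: 0.007 kW × 360 h = 2.52 kWh
Total energy = 34.043333… kWh
Cost = 34.043333… × $0.28 = $9.53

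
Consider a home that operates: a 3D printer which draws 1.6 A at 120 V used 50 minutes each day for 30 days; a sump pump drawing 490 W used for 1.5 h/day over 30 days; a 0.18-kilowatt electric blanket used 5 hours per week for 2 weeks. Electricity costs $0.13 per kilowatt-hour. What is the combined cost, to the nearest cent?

$3.72

3D printer: Power = 1.6 A × 120 V = 192 W = 0.192 kW
3D printer: Runtime = 50 min × 30 = 1500 min = 25 h
3D printer: 0.192 kW × 25 h = 4.8 kWh
sump pump: Runtime = 1.5 h/day × 30 days = 45 h
sump pump: 0.49 kW × 45 h = 22.05 kWh
electric blanket: Runtime = 5 h/week × 2 weeks = 10 h
electric blanket: 0.18 kW × 10 h = 1.8 kWh
Total energy = 28.65 kWh
Cost = 28.65 × $0.13 = $3.72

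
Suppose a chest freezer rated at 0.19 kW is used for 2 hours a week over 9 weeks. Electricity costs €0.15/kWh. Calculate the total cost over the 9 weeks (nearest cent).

Runtime = 2 h/week × 9 weeks = 18 h
Energy = 0.19 kW × 18 h = 3.42 kWh
Cost = 3.42 kWh × €0.15/kWh = €0.51

€0.51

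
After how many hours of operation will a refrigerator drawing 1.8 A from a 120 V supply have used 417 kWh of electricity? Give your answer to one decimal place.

Power = 1.8 A × 120 V = 216 W = 0.216 kW
Hours = 417 kWh ÷ 0.216 kW = 1930.6 h

1930.6 h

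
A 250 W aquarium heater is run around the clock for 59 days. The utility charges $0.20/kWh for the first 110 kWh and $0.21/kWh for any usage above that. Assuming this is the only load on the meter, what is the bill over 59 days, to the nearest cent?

$73.24

Runtime = 24 h × 59 = 1416 h
Energy = 0.25 kW × 1416 h = 354 kWh
Tier 1 (0–110 kWh): 110 × $0.20 = $22
Above 110 kWh: 244 × $0.21 = $51.24
Bill = $73.24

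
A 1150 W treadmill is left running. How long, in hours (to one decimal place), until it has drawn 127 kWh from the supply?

110.4 h

Hours = 127 kWh ÷ 1.15 kW = 110.4 h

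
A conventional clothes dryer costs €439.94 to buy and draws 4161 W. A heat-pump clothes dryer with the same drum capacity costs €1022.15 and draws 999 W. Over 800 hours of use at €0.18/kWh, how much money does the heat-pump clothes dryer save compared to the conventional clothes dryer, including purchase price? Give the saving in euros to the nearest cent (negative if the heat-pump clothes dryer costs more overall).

conventional clothes dryer: €439.94 + (4161/1000) kW × 800 h × €0.18 = €439.94 + €599.184 = €1039.124
heat-pump clothes dryer: €1022.15 + (999/1000) kW × 800 h × €0.18 = €1022.15 + €143.856 = €1166.006
Saving = €1039.124 − €1166.006 = −€126.882 → -€126.88

-€126.88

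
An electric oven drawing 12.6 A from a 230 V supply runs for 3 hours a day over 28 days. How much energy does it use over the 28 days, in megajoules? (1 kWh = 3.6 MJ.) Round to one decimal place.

Power = 12.6 A × 230 V = 2898 W = 2.898 kW
Runtime = 3 h/day × 28 days = 84 h
Energy = 2.898 kW × 84 h = 243.432 kWh
= 243.432 × 3.6 MJ = 876.4 MJ

876.4 MJ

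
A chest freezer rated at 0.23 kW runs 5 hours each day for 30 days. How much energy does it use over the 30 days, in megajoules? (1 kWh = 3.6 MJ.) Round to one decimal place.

124.2 MJ

Runtime = 5 h/day × 30 days = 150 h
Energy = 0.23 kW × 150 h = 34.5 kWh
= 34.5 × 3.6 MJ = 124.2 MJ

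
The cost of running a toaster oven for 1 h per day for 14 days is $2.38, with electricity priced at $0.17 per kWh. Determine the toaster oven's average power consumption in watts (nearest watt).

Energy = $2.38 ÷ $0.17/kWh = 14 kWh
Runtime = 1 h/day × 14 days = 14 h
Power = 14 kWh ÷ 14 h = 1 kW = 1000 W

1000 W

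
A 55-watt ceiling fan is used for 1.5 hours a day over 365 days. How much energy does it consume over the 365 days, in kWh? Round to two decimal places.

Runtime = 1.5 h/day × 365 days = 547.5 h
Energy = 0.055 kW × 547.5 h = 30.1125 kWh ≈ 30.11 kWh

30.11 kWh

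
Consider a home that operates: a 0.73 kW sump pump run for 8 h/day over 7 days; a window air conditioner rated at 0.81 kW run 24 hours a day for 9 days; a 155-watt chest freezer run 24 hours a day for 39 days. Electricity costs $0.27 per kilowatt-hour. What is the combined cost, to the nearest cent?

$97.45

sump pump: Runtime = 8 h/day × 7 days = 56 h
sump pump: 0.73 kW × 56 h = 40.88 kWh
window air conditioner: Runtime = 24 h × 9 = 216 h
window air conditioner: 0.81 kW × 216 h = 174.96 kWh
chest freezer: Runtime = 24 h × 39 = 936 h
chest freezer: 0.155 kW × 936 h = 145.08 kWh
Total energy = 360.92 kWh
Cost = 360.92 × $0.27 = $97.45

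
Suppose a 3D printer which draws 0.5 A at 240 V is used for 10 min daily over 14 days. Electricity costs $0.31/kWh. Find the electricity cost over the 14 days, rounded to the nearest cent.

Power = 0.5 A × 240 V = 120 W = 0.12 kW
Runtime = 10 min × 14 = 140 min = 2.333333… h
Energy = 0.12 kW × 2.333333… h = 0.28 kWh
Cost = 0.28 kWh × $0.31/kWh = $0.09

$0.09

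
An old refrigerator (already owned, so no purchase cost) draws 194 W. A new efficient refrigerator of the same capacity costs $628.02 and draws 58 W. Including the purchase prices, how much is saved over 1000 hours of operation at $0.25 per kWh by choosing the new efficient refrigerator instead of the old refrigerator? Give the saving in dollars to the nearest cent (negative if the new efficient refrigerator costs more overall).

-$594.02

old refrigerator: $0.00 + (194/1000) kW × 1000 h × $0.25 = $0.00 + $48.5 = $48.5
new efficient refrigerator: $628.02 + (58/1000) kW × 1000 h × $0.25 = $628.02 + $14.5 = $642.52
Saving = $48.5 − $642.52 = −$594.02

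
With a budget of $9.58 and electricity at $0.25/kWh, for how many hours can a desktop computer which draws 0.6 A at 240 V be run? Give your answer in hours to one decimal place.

Power = 0.6 A × 240 V = 144 W = 0.144 kW
Energy available = $9.58 ÷ $0.25/kWh = 38.32 kWh
Hours = 38.32 kWh ÷ 0.144 kW = 266.1 h

266.1 h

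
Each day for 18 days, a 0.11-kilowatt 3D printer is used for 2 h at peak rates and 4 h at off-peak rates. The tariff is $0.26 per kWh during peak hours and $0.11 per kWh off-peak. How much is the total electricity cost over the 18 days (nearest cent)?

Peak energy = 0.11 kW × 2 h × 18 = 3.96 kWh
Off-peak energy = 0.11 kW × 4 h × 18 = 7.92 kWh
Cost = 3.96 × $0.26 + 7.92 × $0.11 = $1.0296 + $0.8712 = $1.90

$1.90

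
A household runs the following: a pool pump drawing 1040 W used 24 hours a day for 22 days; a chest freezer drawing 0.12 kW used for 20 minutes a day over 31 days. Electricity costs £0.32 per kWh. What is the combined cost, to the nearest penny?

£176.12

pool pump: Runtime = 24 h × 22 = 528 h
pool pump: 1.04 kW × 528 h = 549.12 kWh
chest freezer: Runtime = 20 min × 31 = 620 min = 10.333333… h
chest freezer: 0.12 kW × 10.333333… h = 1.24 kWh
Total energy = 550.36 kWh
Cost = 550.36 × £0.32 = £176.12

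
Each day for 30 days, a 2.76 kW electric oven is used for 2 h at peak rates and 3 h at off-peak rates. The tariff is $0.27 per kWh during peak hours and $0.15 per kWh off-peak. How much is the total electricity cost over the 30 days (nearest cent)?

Peak energy = 2.76 kW × 2 h × 30 = 165.6 kWh
Off-peak energy = 2.76 kW × 3 h × 30 = 248.4 kWh
Cost = 165.6 × $0.27 + 248.4 × $0.15 = $44.712 + $37.26 = $81.97

$81.97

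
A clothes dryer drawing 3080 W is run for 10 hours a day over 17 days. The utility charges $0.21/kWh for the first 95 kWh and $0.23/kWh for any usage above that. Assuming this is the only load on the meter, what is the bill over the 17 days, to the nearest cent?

Runtime = 10 h/day × 17 days = 170 h
Energy = 3.08 kW × 170 h = 523.6 kWh
Tier 1 (0–95 kWh): 95 × $0.21 = $19.95
Above 95 kWh: 428.6 × $0.23 = $98.578
Bill = $118.53

$118.53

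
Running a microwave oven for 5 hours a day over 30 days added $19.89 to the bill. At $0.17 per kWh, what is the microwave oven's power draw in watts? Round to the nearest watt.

Energy = $19.89 ÷ $0.17/kWh = 117 kWh
Runtime = 5 h/day × 30 days = 150 h
Power = 117 kWh ÷ 150 h = 0.78 kW = 780 W

780 W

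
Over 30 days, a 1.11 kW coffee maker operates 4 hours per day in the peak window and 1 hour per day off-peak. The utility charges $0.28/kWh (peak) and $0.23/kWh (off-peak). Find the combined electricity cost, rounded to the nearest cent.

Peak energy = 1.11 kW × 4 h × 30 = 133.2 kWh
Off-peak energy = 1.11 kW × 1 h × 30 = 33.3 kWh
Cost = 133.2 × $0.28 + 33.3 × $0.23 = $37.296 + $7.659 = $44.96

$44.96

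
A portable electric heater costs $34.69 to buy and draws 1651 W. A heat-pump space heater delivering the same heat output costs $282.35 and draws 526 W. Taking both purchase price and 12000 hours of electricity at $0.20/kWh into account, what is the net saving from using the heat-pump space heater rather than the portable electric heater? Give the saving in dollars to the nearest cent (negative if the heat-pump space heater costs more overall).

$2452.34

portable electric heater: $34.69 + (1651/1000) kW × 12000 h × $0.20 = $34.69 + $3962.4 = $3997.09
heat-pump space heater: $282.35 + (526/1000) kW × 12000 h × $0.20 = $282.35 + $1262.4 = $1544.75
Saving = $3997.09 − $1544.75 = $2452.34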